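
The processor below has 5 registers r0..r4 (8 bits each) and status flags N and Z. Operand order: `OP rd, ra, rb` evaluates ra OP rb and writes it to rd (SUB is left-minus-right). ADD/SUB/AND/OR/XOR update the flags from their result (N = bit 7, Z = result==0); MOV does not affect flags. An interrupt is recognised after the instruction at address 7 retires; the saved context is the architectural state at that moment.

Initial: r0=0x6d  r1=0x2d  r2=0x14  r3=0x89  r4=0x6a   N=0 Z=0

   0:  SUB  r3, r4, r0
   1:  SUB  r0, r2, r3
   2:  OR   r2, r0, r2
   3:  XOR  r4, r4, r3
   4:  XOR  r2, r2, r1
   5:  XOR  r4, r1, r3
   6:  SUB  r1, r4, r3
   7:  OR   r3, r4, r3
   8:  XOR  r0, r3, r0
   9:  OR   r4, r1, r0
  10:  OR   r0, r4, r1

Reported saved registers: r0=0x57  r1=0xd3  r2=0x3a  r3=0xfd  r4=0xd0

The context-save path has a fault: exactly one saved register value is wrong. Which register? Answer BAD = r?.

BAD = r0

after  0: r0=0x6d r1=0x2d r2=0x14 r3=0xfd r4=0x6a  N=1 Z=0
after  1: r0=0x17 r1=0x2d r2=0x14 r3=0xfd r4=0x6a  N=0 Z=0
after  2: r0=0x17 r1=0x2d r2=0x17 r3=0xfd r4=0x6a  N=0 Z=0
after  3: r0=0x17 r1=0x2d r2=0x17 r3=0xfd r4=0x97  N=1 Z=0
after  4: r0=0x17 r1=0x2d r2=0x3a r3=0xfd r4=0x97  N=0 Z=0
after  5: r0=0x17 r1=0x2d r2=0x3a r3=0xfd r4=0xd0  N=1 Z=0
after  6: r0=0x17 r1=0xd3 r2=0x3a r3=0xfd r4=0xd0  N=1 Z=0
after  7: r0=0x17 r1=0xd3 r2=0x3a r3=0xfd r4=0xd0  N=1 Z=0
-- IRQ taken; context saved, return-PC = 8 --
mismatch: r0: reported 0x57 vs actual 0x17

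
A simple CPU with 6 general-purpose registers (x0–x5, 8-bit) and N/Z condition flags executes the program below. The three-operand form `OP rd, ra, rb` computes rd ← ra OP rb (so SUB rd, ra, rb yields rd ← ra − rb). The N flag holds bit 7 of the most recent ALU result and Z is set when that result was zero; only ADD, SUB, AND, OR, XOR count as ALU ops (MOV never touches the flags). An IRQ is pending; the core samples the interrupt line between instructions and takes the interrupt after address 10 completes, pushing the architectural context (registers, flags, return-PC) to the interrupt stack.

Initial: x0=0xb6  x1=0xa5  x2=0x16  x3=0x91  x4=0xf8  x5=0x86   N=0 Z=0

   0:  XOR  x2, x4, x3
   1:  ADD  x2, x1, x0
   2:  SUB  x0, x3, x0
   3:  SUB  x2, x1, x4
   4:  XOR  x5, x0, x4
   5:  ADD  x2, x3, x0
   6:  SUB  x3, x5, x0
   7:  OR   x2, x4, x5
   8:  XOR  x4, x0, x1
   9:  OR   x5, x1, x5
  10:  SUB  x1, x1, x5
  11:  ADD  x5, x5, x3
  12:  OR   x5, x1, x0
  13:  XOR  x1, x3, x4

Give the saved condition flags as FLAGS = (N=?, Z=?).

after  0: x0=0xb6 x1=0xa5 x2=0x69 x3=0x91 x4=0xf8 x5=0x86  N=0 Z=0
after  1: x0=0xb6 x1=0xa5 x2=0x5b x3=0x91 x4=0xf8 x5=0x86  N=0 Z=0
after  2: x0=0xdb x1=0xa5 x2=0x5b x3=0x91 x4=0xf8 x5=0x86  N=1 Z=0
after  3: x0=0xdb x1=0xa5 x2=0xad x3=0x91 x4=0xf8 x5=0x86  N=1 Z=0
after  4: x0=0xdb x1=0xa5 x2=0xad x3=0x91 x4=0xf8 x5=0x23  N=0 Z=0
after  5: x0=0xdb x1=0xa5 x2=0x6c x3=0x91 x4=0xf8 x5=0x23  N=0 Z=0
after  6: x0=0xdb x1=0xa5 x2=0x6c x3=0x48 x4=0xf8 x5=0x23  N=0 Z=0
after  7: x0=0xdb x1=0xa5 x2=0xfb x3=0x48 x4=0xf8 x5=0x23  N=1 Z=0
after  8: x0=0xdb x1=0xa5 x2=0xfb x3=0x48 x4=0x7e x5=0x23  N=0 Z=0
after  9: x0=0xdb x1=0xa5 x2=0xfb x3=0x48 x4=0x7e x5=0xa7  N=1 Z=0
after 10: x0=0xdb x1=0xfe x2=0xfb x3=0x48 x4=0x7e x5=0xa7  N=1 Z=0
-- IRQ taken; context saved, return-PC = 11 --

FLAGS = (N=1, Z=0)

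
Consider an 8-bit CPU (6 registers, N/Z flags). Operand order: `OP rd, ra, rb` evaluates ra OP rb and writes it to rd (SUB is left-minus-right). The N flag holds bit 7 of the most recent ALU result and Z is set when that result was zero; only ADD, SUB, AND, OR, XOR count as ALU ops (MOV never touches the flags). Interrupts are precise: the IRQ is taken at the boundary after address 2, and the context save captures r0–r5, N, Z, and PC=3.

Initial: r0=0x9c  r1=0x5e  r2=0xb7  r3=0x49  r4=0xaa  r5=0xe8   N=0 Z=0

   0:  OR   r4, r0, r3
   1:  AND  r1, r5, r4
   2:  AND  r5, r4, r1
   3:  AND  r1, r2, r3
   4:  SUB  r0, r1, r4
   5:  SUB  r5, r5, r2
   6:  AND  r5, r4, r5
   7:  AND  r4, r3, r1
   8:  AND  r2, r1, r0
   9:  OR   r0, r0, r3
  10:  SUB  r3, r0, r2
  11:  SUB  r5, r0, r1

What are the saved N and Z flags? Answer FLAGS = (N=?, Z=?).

FLAGS = (N=1, Z=0)

after  0: r0=0x9c r1=0x5e r2=0xb7 r3=0x49 r4=0xdd r5=0xe8  N=1 Z=0
after  1: r0=0x9c r1=0xc8 r2=0xb7 r3=0x49 r4=0xdd r5=0xe8  N=1 Z=0
after  2: r0=0x9c r1=0xc8 r2=0xb7 r3=0x49 r4=0xdd r5=0xc8  N=1 Z=0
-- IRQ taken; context saved, return-PC = 3 --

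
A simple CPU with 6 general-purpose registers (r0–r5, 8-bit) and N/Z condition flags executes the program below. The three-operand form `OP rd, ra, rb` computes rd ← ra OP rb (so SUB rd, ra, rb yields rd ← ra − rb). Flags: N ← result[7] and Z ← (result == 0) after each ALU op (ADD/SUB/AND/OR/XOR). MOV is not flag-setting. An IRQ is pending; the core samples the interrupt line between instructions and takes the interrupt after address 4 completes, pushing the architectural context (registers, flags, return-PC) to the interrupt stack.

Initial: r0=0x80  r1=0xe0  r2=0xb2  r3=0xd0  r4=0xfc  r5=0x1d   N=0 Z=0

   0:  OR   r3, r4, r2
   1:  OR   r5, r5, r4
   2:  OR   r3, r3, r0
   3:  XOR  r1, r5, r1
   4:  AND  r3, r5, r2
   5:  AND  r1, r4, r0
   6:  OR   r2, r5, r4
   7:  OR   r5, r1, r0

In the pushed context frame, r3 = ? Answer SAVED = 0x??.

after  0: r0=0x80 r1=0xe0 r2=0xb2 r3=0xfe r4=0xfc r5=0x1d  N=1 Z=0
after  1: r0=0x80 r1=0xe0 r2=0xb2 r3=0xfe r4=0xfc r5=0xfd  N=1 Z=0
after  2: r0=0x80 r1=0xe0 r2=0xb2 r3=0xfe r4=0xfc r5=0xfd  N=1 Z=0
after  3: r0=0x80 r1=0x1d r2=0xb2 r3=0xfe r4=0xfc r5=0xfd  N=0 Z=0
after  4: r0=0x80 r1=0x1d r2=0xb2 r3=0xb0 r4=0xfc r5=0xfd  N=1 Z=0
-- IRQ taken; context saved, return-PC = 5 --

SAVED = 0xb0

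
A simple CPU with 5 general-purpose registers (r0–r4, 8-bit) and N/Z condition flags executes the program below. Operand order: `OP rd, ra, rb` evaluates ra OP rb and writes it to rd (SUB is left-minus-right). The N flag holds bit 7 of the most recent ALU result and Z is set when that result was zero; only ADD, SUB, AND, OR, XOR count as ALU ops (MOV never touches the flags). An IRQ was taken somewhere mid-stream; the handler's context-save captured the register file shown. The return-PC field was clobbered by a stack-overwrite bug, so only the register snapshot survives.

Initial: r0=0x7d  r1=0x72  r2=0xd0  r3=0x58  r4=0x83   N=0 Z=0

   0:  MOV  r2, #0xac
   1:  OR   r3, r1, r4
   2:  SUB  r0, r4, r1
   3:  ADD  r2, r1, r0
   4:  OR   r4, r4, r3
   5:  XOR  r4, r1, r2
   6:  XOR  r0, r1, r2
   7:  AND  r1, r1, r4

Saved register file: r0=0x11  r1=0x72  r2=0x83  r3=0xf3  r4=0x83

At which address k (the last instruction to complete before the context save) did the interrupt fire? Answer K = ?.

after  0: r0=0x7d r1=0x72 r2=0xac r3=0x58 r4=0x83  N=0 Z=0
after  1: r0=0x7d r1=0x72 r2=0xac r3=0xf3 r4=0x83  N=1 Z=0
after  2: r0=0x11 r1=0x72 r2=0xac r3=0xf3 r4=0x83  N=0 Z=0
after  3: r0=0x11 r1=0x72 r2=0x83 r3=0xf3 r4=0x83  N=1 Z=0
-- IRQ taken; context saved, return-PC = 4 --

K = 3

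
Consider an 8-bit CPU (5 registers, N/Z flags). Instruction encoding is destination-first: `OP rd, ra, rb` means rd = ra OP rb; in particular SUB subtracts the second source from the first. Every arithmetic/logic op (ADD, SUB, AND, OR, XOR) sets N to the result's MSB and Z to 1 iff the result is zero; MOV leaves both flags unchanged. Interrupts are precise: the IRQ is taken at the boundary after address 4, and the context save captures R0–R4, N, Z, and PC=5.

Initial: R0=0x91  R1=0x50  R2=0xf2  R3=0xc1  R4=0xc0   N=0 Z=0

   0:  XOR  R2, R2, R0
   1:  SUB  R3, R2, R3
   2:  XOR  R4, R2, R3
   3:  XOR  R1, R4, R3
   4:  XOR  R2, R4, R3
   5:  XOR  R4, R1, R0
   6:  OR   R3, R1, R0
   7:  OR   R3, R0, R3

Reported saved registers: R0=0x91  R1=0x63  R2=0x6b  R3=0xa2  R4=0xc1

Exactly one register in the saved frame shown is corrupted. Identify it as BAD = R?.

BAD = R2

after  0: R0=0x91 R1=0x50 R2=0x63 R3=0xc1 R4=0xc0  N=0 Z=0
after  1: R0=0x91 R1=0x50 R2=0x63 R3=0xa2 R4=0xc0  N=1 Z=0
after  2: R0=0x91 R1=0x50 R2=0x63 R3=0xa2 R4=0xc1  N=1 Z=0
after  3: R0=0x91 R1=0x63 R2=0x63 R3=0xa2 R4=0xc1  N=0 Z=0
after  4: R0=0x91 R1=0x63 R2=0x63 R3=0xa2 R4=0xc1  N=0 Z=0
-- IRQ taken; context saved, return-PC = 5 --
mismatch: R2: reported 0x6b vs actual 0x63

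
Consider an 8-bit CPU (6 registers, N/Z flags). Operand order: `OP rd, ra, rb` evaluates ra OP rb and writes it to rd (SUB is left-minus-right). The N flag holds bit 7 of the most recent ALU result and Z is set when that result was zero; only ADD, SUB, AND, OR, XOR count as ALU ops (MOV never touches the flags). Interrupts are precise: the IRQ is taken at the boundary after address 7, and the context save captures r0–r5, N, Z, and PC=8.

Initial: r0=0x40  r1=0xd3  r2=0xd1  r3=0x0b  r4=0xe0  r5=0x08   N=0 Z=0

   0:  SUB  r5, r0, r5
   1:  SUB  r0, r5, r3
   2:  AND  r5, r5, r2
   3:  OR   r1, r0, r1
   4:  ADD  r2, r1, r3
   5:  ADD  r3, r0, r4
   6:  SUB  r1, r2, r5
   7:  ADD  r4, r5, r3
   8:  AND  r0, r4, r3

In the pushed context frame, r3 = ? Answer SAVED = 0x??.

SAVED = 0x0d

after  0: r0=0x40 r1=0xd3 r2=0xd1 r3=0x0b r4=0xe0 r5=0x38  N=0 Z=0
after  1: r0=0x2d r1=0xd3 r2=0xd1 r3=0x0b r4=0xe0 r5=0x38  N=0 Z=0
after  2: r0=0x2d r1=0xd3 r2=0xd1 r3=0x0b r4=0xe0 r5=0x10  N=0 Z=0
after  3: r0=0x2d r1=0xff r2=0xd1 r3=0x0b r4=0xe0 r5=0x10  N=1 Z=0
after  4: r0=0x2d r1=0xff r2=0x0a r3=0x0b r4=0xe0 r5=0x10  N=0 Z=0
after  5: r0=0x2d r1=0xff r2=0x0a r3=0x0d r4=0xe0 r5=0x10  N=0 Z=0
after  6: r0=0x2d r1=0xfa r2=0x0a r3=0x0d r4=0xe0 r5=0x10  N=1 Z=0
after  7: r0=0x2d r1=0xfa r2=0x0a r3=0x0d r4=0x1d r5=0x10  N=0 Z=0
-- IRQ taken; context saved, return-PC = 8 --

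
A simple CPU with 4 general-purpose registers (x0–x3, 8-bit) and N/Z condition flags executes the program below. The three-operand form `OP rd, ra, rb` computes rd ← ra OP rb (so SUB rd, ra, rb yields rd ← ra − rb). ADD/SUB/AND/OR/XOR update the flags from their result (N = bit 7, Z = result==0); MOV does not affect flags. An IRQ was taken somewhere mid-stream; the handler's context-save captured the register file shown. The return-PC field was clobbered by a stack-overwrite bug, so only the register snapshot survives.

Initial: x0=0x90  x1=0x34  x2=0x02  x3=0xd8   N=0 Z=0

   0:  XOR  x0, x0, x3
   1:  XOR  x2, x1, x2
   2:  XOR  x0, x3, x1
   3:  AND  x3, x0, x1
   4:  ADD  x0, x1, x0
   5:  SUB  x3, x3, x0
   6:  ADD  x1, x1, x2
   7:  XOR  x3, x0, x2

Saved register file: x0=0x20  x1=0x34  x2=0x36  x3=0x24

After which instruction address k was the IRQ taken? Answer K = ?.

K = 4

after  0: x0=0x48 x1=0x34 x2=0x02 x3=0xd8  N=0 Z=0
after  1: x0=0x48 x1=0x34 x2=0x36 x3=0xd8  N=0 Z=0
after  2: x0=0xec x1=0x34 x2=0x36 x3=0xd8  N=1 Z=0
after  3: x0=0xec x1=0x34 x2=0x36 x3=0x24  N=0 Z=0
after  4: x0=0x20 x1=0x34 x2=0x36 x3=0x24  N=0 Z=0
-- IRQ taken; context saved, return-PC = 5 --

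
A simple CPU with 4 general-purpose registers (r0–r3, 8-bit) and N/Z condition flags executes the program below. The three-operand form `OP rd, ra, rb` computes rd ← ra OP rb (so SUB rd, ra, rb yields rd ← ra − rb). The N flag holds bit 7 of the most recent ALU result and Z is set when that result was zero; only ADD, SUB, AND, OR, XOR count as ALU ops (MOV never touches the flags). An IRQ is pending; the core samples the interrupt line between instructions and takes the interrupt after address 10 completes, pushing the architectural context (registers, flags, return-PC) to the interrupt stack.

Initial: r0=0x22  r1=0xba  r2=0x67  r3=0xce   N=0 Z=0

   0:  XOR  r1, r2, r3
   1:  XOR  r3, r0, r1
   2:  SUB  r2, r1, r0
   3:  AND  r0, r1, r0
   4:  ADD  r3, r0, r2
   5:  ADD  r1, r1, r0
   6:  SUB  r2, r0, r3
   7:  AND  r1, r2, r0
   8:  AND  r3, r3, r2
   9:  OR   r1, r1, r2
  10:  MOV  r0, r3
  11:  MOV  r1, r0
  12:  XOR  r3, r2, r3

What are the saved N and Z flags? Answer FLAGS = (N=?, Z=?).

FLAGS = (N=0, Z=0)

after  0: r0=0x22 r1=0xa9 r2=0x67 r3=0xce  N=1 Z=0
after  1: r0=0x22 r1=0xa9 r2=0x67 r3=0x8b  N=1 Z=0
after  2: r0=0x22 r1=0xa9 r2=0x87 r3=0x8b  N=1 Z=0
after  3: r0=0x20 r1=0xa9 r2=0x87 r3=0x8b  N=0 Z=0
after  4: r0=0x20 r1=0xa9 r2=0x87 r3=0xa7  N=1 Z=0
after  5: r0=0x20 r1=0xc9 r2=0x87 r3=0xa7  N=1 Z=0
after  6: r0=0x20 r1=0xc9 r2=0x79 r3=0xa7  N=0 Z=0
after  7: r0=0x20 r1=0x20 r2=0x79 r3=0xa7  N=0 Z=0
after  8: r0=0x20 r1=0x20 r2=0x79 r3=0x21  N=0 Z=0
after  9: r0=0x20 r1=0x79 r2=0x79 r3=0x21  N=0 Z=0
after 10: r0=0x21 r1=0x79 r2=0x79 r3=0x21  N=0 Z=0
-- IRQ taken; context saved, return-PC = 11 --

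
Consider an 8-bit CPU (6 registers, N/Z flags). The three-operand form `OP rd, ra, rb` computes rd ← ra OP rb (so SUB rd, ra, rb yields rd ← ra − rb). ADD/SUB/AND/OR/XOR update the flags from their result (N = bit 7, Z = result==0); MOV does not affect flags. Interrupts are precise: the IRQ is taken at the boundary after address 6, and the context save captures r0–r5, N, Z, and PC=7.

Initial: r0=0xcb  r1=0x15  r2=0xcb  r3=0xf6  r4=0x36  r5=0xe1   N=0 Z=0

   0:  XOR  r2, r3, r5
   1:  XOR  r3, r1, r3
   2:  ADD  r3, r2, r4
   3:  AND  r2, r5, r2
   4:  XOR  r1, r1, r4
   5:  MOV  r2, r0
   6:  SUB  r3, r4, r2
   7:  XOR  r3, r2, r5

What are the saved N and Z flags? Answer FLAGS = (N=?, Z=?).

FLAGS = (N=0, Z=0)

after  0: r0=0xcb r1=0x15 r2=0x17 r3=0xf6 r4=0x36 r5=0xe1  N=0 Z=0
after  1: r0=0xcb r1=0x15 r2=0x17 r3=0xe3 r4=0x36 r5=0xe1  N=1 Z=0
after  2: r0=0xcb r1=0x15 r2=0x17 r3=0x4d r4=0x36 r5=0xe1  N=0 Z=0
after  3: r0=0xcb r1=0x15 r2=0x01 r3=0x4d r4=0x36 r5=0xe1  N=0 Z=0
after  4: r0=0xcb r1=0x23 r2=0x01 r3=0x4d r4=0x36 r5=0xe1  N=0 Z=0
after  5: r0=0xcb r1=0x23 r2=0xcb r3=0x4d r4=0x36 r5=0xe1  N=0 Z=0
after  6: r0=0xcb r1=0x23 r2=0xcb r3=0x6b r4=0x36 r5=0xe1  N=0 Z=0
-- IRQ taken; context saved, return-PC = 7 --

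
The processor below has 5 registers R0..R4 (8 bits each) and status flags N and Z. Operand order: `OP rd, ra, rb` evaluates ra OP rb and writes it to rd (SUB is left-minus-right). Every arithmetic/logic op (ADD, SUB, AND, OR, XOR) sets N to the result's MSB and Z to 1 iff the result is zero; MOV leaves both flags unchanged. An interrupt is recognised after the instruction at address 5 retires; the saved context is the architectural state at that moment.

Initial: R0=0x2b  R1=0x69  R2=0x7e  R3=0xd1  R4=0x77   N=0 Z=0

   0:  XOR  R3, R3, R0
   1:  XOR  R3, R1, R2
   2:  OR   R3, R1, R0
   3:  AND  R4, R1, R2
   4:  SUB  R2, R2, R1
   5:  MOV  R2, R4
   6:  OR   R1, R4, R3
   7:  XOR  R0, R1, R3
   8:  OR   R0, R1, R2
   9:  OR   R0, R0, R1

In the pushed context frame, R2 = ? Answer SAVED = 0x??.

after  0: R0=0x2b R1=0x69 R2=0x7e R3=0xfa R4=0x77  N=1 Z=0
after  1: R0=0x2b R1=0x69 R2=0x7e R3=0x17 R4=0x77  N=0 Z=0
after  2: R0=0x2b R1=0x69 R2=0x7e R3=0x6b R4=0x77  N=0 Z=0
after  3: R0=0x2b R1=0x69 R2=0x7e R3=0x6b R4=0x68  N=0 Z=0
after  4: R0=0x2b R1=0x69 R2=0x15 R3=0x6b R4=0x68  N=0 Z=0
after  5: R0=0x2b R1=0x69 R2=0x68 R3=0x6b R4=0x68  N=0 Z=0
-- IRQ taken; context saved, return-PC = 6 --

SAVED = 0x68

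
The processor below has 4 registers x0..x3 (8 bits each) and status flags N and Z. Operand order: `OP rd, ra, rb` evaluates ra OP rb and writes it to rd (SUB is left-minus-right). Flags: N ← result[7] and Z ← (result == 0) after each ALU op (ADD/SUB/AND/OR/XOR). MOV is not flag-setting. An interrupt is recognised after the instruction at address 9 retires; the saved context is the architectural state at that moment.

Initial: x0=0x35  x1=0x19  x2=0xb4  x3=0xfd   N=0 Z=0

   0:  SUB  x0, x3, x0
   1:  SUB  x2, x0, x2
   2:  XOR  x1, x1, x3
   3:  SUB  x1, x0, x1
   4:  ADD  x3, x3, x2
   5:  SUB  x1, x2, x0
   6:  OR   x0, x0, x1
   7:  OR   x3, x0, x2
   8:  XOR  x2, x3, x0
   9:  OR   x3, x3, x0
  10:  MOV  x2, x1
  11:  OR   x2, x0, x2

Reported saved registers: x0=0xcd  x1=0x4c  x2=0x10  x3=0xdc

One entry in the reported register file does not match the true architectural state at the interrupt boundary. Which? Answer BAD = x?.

BAD = x0

after  0: x0=0xc8 x1=0x19 x2=0xb4 x3=0xfd  N=1 Z=0
after  1: x0=0xc8 x1=0x19 x2=0x14 x3=0xfd  N=0 Z=0
after  2: x0=0xc8 x1=0xe4 x2=0x14 x3=0xfd  N=1 Z=0
after  3: x0=0xc8 x1=0xe4 x2=0x14 x3=0xfd  N=1 Z=0
after  4: x0=0xc8 x1=0xe4 x2=0x14 x3=0x11  N=0 Z=0
after  5: x0=0xc8 x1=0x4c x2=0x14 x3=0x11  N=0 Z=0
after  6: x0=0xcc x1=0x4c x2=0x14 x3=0x11  N=1 Z=0
after  7: x0=0xcc x1=0x4c x2=0x14 x3=0xdc  N=1 Z=0
after  8: x0=0xcc x1=0x4c x2=0x10 x3=0xdc  N=0 Z=0
after  9: x0=0xcc x1=0x4c x2=0x10 x3=0xdc  N=1 Z=0
-- IRQ taken; context saved, return-PC = 10 --
mismatch: x0: reported 0xcd vs actual 0xcc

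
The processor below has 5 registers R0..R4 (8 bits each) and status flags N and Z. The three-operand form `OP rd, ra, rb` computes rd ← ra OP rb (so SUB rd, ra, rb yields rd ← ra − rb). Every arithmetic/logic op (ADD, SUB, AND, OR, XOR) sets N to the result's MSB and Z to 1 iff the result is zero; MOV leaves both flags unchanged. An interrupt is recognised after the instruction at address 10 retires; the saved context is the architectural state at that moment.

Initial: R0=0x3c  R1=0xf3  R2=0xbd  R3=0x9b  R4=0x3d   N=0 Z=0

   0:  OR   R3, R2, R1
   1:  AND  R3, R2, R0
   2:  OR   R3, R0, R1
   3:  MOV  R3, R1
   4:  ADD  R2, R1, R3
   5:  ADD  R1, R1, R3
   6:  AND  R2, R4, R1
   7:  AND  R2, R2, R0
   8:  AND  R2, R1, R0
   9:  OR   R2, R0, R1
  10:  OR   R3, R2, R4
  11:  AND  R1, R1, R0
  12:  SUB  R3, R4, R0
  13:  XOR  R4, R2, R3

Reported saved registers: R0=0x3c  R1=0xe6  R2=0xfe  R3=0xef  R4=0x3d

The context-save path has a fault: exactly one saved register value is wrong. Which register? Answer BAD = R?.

after  0: R0=0x3c R1=0xf3 R2=0xbd R3=0xff R4=0x3d  N=1 Z=0
after  1: R0=0x3c R1=0xf3 R2=0xbd R3=0x3c R4=0x3d  N=0 Z=0
after  2: R0=0x3c R1=0xf3 R2=0xbd R3=0xff R4=0x3d  N=1 Z=0
after  3: R0=0x3c R1=0xf3 R2=0xbd R3=0xf3 R4=0x3d  N=1 Z=0
after  4: R0=0x3c R1=0xf3 R2=0xe6 R3=0xf3 R4=0x3d  N=1 Z=0
after  5: R0=0x3c R1=0xe6 R2=0xe6 R3=0xf3 R4=0x3d  N=1 Z=0
after  6: R0=0x3c R1=0xe6 R2=0x24 R3=0xf3 R4=0x3d  N=0 Z=0
after  7: R0=0x3c R1=0xe6 R2=0x24 R3=0xf3 R4=0x3d  N=0 Z=0
after  8: R0=0x3c R1=0xe6 R2=0x24 R3=0xf3 R4=0x3d  N=0 Z=0
after  9: R0=0x3c R1=0xe6 R2=0xfe R3=0xf3 R4=0x3d  N=1 Z=0
after 10: R0=0x3c R1=0xe6 R2=0xfe R3=0xff R4=0x3d  N=1 Z=0
-- IRQ taken; context saved, return-PC = 11 --
mismatch: R3: reported 0xef vs actual 0xff

BAD = R3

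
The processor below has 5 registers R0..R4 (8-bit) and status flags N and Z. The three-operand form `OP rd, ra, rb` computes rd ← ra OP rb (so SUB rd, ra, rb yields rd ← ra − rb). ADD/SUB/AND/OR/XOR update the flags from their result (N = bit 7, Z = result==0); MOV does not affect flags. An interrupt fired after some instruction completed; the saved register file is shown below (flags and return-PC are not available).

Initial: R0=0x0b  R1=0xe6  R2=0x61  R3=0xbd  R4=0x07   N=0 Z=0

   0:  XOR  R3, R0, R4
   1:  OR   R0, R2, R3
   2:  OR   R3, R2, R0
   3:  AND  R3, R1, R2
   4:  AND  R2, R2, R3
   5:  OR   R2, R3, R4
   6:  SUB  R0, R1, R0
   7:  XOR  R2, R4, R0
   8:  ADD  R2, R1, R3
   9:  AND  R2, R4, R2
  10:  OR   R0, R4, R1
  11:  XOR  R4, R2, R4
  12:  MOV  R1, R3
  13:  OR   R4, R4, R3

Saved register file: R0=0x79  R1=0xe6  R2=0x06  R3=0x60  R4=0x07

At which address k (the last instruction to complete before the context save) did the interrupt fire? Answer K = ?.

K = 9

after  0: R0=0x0b R1=0xe6 R2=0x61 R3=0x0c R4=0x07  N=0 Z=0
after  1: R0=0x6d R1=0xe6 R2=0x61 R3=0x0c R4=0x07  N=0 Z=0
after  2: R0=0x6d R1=0xe6 R2=0x61 R3=0x6d R4=0x07  N=0 Z=0
after  3: R0=0x6d R1=0xe6 R2=0x61 R3=0x60 R4=0x07  N=0 Z=0
after  4: R0=0x6d R1=0xe6 R2=0x60 R3=0x60 R4=0x07  N=0 Z=0
after  5: R0=0x6d R1=0xe6 R2=0x67 R3=0x60 R4=0x07  N=0 Z=0
after  6: R0=0x79 R1=0xe6 R2=0x67 R3=0x60 R4=0x07  N=0 Z=0
after  7: R0=0x79 R1=0xe6 R2=0x7e R3=0x60 R4=0x07  N=0 Z=0
after  8: R0=0x79 R1=0xe6 R2=0x46 R3=0x60 R4=0x07  N=0 Z=0
after  9: R0=0x79 R1=0xe6 R2=0x06 R3=0x60 R4=0x07  N=0 Z=0
-- IRQ taken; context saved, return-PC = 10 --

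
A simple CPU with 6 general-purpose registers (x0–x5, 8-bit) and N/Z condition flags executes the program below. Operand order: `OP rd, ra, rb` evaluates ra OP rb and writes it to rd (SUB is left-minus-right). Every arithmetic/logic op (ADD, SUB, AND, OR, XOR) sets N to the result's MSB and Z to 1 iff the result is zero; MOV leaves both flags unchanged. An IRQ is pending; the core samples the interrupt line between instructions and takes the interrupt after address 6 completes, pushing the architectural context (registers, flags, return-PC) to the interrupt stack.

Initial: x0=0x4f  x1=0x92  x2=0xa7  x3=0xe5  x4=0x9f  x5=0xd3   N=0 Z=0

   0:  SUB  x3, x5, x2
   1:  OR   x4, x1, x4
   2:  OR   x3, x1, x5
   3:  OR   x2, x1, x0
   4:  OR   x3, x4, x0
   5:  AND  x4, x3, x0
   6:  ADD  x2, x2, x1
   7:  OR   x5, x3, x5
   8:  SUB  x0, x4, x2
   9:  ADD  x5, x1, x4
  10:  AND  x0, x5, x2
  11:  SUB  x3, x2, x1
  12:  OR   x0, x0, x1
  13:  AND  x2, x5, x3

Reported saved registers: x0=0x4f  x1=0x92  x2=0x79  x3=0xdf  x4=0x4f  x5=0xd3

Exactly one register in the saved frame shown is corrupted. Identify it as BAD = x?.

BAD = x2

after  0: x0=0x4f x1=0x92 x2=0xa7 x3=0x2c x4=0x9f x5=0xd3  N=0 Z=0
after  1: x0=0x4f x1=0x92 x2=0xa7 x3=0x2c x4=0x9f x5=0xd3  N=1 Z=0
after  2: x0=0x4f x1=0x92 x2=0xa7 x3=0xd3 x4=0x9f x5=0xd3  N=1 Z=0
after  3: x0=0x4f x1=0x92 x2=0xdf x3=0xd3 x4=0x9f x5=0xd3  N=1 Z=0
after  4: x0=0x4f x1=0x92 x2=0xdf x3=0xdf x4=0x9f x5=0xd3  N=1 Z=0
after  5: x0=0x4f x1=0x92 x2=0xdf x3=0xdf x4=0x4f x5=0xd3  N=0 Z=0
after  6: x0=0x4f x1=0x92 x2=0x71 x3=0xdf x4=0x4f x5=0xd3  N=0 Z=0
-- IRQ taken; context saved, return-PC = 7 --
mismatch: x2: reported 0x79 vs actual 0x71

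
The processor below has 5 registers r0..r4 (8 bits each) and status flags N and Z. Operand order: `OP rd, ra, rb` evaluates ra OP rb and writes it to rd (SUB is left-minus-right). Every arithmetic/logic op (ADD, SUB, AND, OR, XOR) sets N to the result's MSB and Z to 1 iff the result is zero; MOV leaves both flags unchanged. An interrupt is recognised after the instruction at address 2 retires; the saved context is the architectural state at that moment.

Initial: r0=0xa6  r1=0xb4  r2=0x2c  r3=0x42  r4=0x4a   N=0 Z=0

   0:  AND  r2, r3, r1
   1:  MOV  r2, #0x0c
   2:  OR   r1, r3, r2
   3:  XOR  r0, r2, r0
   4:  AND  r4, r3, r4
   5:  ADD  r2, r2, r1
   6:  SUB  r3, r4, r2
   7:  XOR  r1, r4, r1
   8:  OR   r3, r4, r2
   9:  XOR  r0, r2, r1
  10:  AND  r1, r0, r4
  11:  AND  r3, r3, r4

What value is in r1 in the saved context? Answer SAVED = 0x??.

SAVED = 0x4e

after  0: r0=0xa6 r1=0xb4 r2=0x00 r3=0x42 r4=0x4a  N=0 Z=1
after  1: r0=0xa6 r1=0xb4 r2=0x0c r3=0x42 r4=0x4a  N=0 Z=1
after  2: r0=0xa6 r1=0x4e r2=0x0c r3=0x42 r4=0x4a  N=0 Z=0
-- IRQ taken; context saved, return-PC = 3 --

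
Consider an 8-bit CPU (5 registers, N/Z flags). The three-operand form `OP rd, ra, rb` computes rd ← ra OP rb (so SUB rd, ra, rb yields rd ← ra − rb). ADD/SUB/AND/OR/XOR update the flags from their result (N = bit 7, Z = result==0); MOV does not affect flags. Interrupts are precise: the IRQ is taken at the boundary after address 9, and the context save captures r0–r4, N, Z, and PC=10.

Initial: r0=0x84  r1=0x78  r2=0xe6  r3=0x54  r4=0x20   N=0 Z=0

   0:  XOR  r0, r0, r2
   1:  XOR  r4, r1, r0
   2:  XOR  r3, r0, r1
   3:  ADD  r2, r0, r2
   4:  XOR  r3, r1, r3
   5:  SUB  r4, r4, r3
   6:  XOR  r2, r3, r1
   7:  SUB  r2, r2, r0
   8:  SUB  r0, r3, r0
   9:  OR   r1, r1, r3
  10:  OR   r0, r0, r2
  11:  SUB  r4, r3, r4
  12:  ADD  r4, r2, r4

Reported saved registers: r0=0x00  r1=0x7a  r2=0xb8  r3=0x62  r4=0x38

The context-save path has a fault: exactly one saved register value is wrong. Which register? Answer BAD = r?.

after  0: r0=0x62 r1=0x78 r2=0xe6 r3=0x54 r4=0x20  N=0 Z=0
after  1: r0=0x62 r1=0x78 r2=0xe6 r3=0x54 r4=0x1a  N=0 Z=0
after  2: r0=0x62 r1=0x78 r2=0xe6 r3=0x1a r4=0x1a  N=0 Z=0
after  3: r0=0x62 r1=0x78 r2=0x48 r3=0x1a r4=0x1a  N=0 Z=0
after  4: r0=0x62 r1=0x78 r2=0x48 r3=0x62 r4=0x1a  N=0 Z=0
after  5: r0=0x62 r1=0x78 r2=0x48 r3=0x62 r4=0xb8  N=1 Z=0
after  6: r0=0x62 r1=0x78 r2=0x1a r3=0x62 r4=0xb8  N=0 Z=0
after  7: r0=0x62 r1=0x78 r2=0xb8 r3=0x62 r4=0xb8  N=1 Z=0
after  8: r0=0x00 r1=0x78 r2=0xb8 r3=0x62 r4=0xb8  N=0 Z=1
after  9: r0=0x00 r1=0x7a r2=0xb8 r3=0x62 r4=0xb8  N=0 Z=0
-- IRQ taken; context saved, return-PC = 10 --
mismatch: r4: reported 0x38 vs actual 0xb8

BAD = r4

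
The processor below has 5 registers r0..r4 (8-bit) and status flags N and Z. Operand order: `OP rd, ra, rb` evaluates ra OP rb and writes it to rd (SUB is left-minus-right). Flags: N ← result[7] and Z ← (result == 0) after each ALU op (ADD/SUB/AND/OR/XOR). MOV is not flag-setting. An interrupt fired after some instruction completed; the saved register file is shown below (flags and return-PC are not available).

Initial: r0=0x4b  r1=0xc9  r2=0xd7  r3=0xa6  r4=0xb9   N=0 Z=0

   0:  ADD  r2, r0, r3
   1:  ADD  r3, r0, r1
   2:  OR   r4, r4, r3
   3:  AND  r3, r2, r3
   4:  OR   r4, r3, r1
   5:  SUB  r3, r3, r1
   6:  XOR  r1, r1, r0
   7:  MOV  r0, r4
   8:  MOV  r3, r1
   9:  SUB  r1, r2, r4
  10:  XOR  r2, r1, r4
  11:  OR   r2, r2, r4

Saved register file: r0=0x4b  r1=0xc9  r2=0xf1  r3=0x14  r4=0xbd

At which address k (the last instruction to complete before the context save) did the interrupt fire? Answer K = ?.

K = 2

after  0: r0=0x4b r1=0xc9 r2=0xf1 r3=0xa6 r4=0xb9  N=1 Z=0
after  1: r0=0x4b r1=0xc9 r2=0xf1 r3=0x14 r4=0xb9  N=0 Z=0
after  2: r0=0x4b r1=0xc9 r2=0xf1 r3=0x14 r4=0xbd  N=1 Z=0
-- IRQ taken; context saved, return-PC = 3 --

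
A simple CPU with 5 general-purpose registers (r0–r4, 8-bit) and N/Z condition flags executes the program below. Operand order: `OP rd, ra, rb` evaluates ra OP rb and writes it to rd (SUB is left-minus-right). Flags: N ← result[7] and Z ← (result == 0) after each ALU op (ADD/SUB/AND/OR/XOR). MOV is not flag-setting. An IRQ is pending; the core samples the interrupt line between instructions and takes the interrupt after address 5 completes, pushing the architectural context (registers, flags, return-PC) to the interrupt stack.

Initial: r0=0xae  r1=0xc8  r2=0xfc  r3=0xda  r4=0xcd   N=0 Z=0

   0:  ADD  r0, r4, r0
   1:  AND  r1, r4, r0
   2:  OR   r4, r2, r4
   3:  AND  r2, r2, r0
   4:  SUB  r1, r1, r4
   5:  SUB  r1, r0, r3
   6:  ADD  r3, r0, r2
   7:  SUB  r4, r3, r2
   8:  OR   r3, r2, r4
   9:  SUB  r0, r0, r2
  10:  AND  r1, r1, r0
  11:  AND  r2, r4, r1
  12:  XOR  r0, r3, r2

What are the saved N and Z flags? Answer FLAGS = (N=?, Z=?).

after  0: r0=0x7b r1=0xc8 r2=0xfc r3=0xda r4=0xcd  N=0 Z=0
after  1: r0=0x7b r1=0x49 r2=0xfc r3=0xda r4=0xcd  N=0 Z=0
after  2: r0=0x7b r1=0x49 r2=0xfc r3=0xda r4=0xfd  N=1 Z=0
after  3: r0=0x7b r1=0x49 r2=0x78 r3=0xda r4=0xfd  N=0 Z=0
after  4: r0=0x7b r1=0x4c r2=0x78 r3=0xda r4=0xfd  N=0 Z=0
after  5: r0=0x7b r1=0xa1 r2=0x78 r3=0xda r4=0xfd  N=1 Z=0
-- IRQ taken; context saved, return-PC = 6 --

FLAGS = (N=1, Z=0)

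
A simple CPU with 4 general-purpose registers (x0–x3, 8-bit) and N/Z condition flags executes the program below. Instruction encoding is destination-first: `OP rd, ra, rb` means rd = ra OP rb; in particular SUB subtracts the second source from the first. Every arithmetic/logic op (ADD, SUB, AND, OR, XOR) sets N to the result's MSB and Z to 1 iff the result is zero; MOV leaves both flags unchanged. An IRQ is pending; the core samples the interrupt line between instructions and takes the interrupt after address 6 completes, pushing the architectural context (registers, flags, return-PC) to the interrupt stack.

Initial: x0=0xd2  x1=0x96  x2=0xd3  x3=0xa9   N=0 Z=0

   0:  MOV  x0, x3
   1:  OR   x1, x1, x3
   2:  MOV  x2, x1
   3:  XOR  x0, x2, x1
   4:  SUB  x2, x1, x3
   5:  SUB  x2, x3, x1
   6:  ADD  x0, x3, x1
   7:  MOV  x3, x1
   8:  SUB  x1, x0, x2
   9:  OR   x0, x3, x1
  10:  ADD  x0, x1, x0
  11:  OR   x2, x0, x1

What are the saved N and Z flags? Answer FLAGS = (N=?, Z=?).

after  0: x0=0xa9 x1=0x96 x2=0xd3 x3=0xa9  N=0 Z=0
after  1: x0=0xa9 x1=0xbf x2=0xd3 x3=0xa9  N=1 Z=0
after  2: x0=0xa9 x1=0xbf x2=0xbf x3=0xa9  N=1 Z=0
after  3: x0=0x00 x1=0xbf x2=0xbf x3=0xa9  N=0 Z=1
after  4: x0=0x00 x1=0xbf x2=0x16 x3=0xa9  N=0 Z=0
after  5: x0=0x00 x1=0xbf x2=0xea x3=0xa9  N=1 Z=0
after  6: x0=0x68 x1=0xbf x2=0xea x3=0xa9  N=0 Z=0
-- IRQ taken; context saved, return-PC = 7 --

FLAGS = (N=0, Z=0)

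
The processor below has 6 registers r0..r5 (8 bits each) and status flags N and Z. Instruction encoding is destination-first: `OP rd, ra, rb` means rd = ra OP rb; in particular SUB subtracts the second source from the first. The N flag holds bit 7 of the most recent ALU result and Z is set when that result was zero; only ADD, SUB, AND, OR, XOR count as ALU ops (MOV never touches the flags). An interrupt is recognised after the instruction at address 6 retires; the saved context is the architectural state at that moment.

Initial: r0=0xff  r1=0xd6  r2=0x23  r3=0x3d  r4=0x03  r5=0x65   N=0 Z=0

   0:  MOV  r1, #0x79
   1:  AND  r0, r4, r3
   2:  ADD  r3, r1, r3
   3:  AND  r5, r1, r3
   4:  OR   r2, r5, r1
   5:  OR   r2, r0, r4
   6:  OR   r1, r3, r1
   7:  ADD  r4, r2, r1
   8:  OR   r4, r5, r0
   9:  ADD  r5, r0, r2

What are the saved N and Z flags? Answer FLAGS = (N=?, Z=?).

after  0: r0=0xff r1=0x79 r2=0x23 r3=0x3d r4=0x03 r5=0x65  N=0 Z=0
after  1: r0=0x01 r1=0x79 r2=0x23 r3=0x3d r4=0x03 r5=0x65  N=0 Z=0
after  2: r0=0x01 r1=0x79 r2=0x23 r3=0xb6 r4=0x03 r5=0x65  N=1 Z=0
after  3: r0=0x01 r1=0x79 r2=0x23 r3=0xb6 r4=0x03 r5=0x30  N=0 Z=0
after  4: r0=0x01 r1=0x79 r2=0x79 r3=0xb6 r4=0x03 r5=0x30  N=0 Z=0
after  5: r0=0x01 r1=0x79 r2=0x03 r3=0xb6 r4=0x03 r5=0x30  N=0 Z=0
after  6: r0=0x01 r1=0xff r2=0x03 r3=0xb6 r4=0x03 r5=0x30  N=1 Z=0
-- IRQ taken; context saved, return-PC = 7 --

FLAGS = (N=1, Z=0)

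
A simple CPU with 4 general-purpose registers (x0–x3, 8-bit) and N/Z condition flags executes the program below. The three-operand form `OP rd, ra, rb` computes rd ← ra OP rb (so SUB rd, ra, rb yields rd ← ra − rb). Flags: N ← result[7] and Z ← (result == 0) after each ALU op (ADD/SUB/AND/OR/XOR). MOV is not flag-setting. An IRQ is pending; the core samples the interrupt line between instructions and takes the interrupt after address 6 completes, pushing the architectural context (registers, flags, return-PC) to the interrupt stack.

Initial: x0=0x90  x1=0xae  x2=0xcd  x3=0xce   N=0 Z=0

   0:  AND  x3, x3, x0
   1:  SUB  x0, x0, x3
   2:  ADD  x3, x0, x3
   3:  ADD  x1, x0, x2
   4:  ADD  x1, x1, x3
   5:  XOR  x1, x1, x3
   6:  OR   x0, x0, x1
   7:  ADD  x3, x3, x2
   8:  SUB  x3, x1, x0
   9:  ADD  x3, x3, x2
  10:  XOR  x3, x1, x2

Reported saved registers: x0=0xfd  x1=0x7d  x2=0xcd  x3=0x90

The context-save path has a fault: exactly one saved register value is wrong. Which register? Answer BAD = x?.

BAD = x1

after  0: x0=0x90 x1=0xae x2=0xcd x3=0x80  N=1 Z=0
after  1: x0=0x10 x1=0xae x2=0xcd x3=0x80  N=0 Z=0
after  2: x0=0x10 x1=0xae x2=0xcd x3=0x90  N=1 Z=0
after  3: x0=0x10 x1=0xdd x2=0xcd x3=0x90  N=1 Z=0
after  4: x0=0x10 x1=0x6d x2=0xcd x3=0x90  N=0 Z=0
after  5: x0=0x10 x1=0xfd x2=0xcd x3=0x90  N=1 Z=0
after  6: x0=0xfd x1=0xfd x2=0xcd x3=0x90  N=1 Z=0
-- IRQ taken; context saved, return-PC = 7 --
mismatch: x1: reported 0x7d vs actual 0xfd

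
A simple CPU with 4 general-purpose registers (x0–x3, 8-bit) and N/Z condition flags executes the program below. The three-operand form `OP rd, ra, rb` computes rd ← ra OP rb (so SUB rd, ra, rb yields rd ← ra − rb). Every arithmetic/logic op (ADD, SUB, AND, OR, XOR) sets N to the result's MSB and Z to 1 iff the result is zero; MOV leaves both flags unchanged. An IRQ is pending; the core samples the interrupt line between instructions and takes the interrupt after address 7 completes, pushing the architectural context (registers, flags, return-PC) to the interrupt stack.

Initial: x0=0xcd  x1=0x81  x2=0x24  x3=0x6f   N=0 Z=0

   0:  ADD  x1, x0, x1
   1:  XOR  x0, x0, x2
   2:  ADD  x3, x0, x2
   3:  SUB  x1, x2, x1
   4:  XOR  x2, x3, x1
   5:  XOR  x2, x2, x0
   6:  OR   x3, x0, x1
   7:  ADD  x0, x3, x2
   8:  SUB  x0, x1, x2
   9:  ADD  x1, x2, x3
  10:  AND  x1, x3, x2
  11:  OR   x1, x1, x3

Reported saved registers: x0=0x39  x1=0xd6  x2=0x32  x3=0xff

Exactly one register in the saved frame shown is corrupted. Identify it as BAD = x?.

BAD = x0

after  0: x0=0xcd x1=0x4e x2=0x24 x3=0x6f  N=0 Z=0
after  1: x0=0xe9 x1=0x4e x2=0x24 x3=0x6f  N=1 Z=0
after  2: x0=0xe9 x1=0x4e x2=0x24 x3=0x0d  N=0 Z=0
after  3: x0=0xe9 x1=0xd6 x2=0x24 x3=0x0d  N=1 Z=0
after  4: x0=0xe9 x1=0xd6 x2=0xdb x3=0x0d  N=1 Z=0
after  5: x0=0xe9 x1=0xd6 x2=0x32 x3=0x0d  N=0 Z=0
after  6: x0=0xe9 x1=0xd6 x2=0x32 x3=0xff  N=1 Z=0
after  7: x0=0x31 x1=0xd6 x2=0x32 x3=0xff  N=0 Z=0
-- IRQ taken; context saved, return-PC = 8 --
mismatch: x0: reported 0x39 vs actual 0x31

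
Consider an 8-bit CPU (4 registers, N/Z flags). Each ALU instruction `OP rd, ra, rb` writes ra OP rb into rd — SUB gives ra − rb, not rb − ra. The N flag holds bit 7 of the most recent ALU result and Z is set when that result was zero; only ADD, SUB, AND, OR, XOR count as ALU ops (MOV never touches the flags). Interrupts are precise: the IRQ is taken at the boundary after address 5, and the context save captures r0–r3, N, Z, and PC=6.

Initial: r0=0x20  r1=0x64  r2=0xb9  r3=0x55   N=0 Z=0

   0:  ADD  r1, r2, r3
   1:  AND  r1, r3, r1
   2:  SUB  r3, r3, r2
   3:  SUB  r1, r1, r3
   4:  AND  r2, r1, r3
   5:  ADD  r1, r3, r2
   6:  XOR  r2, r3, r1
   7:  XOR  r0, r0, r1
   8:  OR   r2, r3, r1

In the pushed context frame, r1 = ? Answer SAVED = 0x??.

after  0: r0=0x20 r1=0x0e r2=0xb9 r3=0x55  N=0 Z=0
after  1: r0=0x20 r1=0x04 r2=0xb9 r3=0x55  N=0 Z=0
after  2: r0=0x20 r1=0x04 r2=0xb9 r3=0x9c  N=1 Z=0
after  3: r0=0x20 r1=0x68 r2=0xb9 r3=0x9c  N=0 Z=0
after  4: r0=0x20 r1=0x68 r2=0x08 r3=0x9c  N=0 Z=0
after  5: r0=0x20 r1=0xa4 r2=0x08 r3=0x9c  N=1 Z=0
-- IRQ taken; context saved, return-PC = 6 --

SAVED = 0xa4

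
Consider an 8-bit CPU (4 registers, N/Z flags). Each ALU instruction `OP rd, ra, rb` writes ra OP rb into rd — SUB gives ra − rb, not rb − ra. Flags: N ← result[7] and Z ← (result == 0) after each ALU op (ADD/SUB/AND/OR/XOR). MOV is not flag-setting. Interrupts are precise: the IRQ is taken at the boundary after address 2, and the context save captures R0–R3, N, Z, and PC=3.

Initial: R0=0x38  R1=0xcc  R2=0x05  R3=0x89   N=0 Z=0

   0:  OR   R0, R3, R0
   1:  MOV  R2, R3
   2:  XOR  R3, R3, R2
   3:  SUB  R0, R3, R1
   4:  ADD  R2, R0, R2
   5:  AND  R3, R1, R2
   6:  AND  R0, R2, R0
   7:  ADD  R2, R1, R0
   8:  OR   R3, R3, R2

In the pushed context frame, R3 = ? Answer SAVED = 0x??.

SAVED = 0x00

after  0: R0=0xb9 R1=0xcc R2=0x05 R3=0x89  N=1 Z=0
after  1: R0=0xb9 R1=0xcc R2=0x89 R3=0x89  N=1 Z=0
after  2: R0=0xb9 R1=0xcc R2=0x89 R3=0x00  N=0 Z=1
-- IRQ taken; context saved, return-PC = 3 --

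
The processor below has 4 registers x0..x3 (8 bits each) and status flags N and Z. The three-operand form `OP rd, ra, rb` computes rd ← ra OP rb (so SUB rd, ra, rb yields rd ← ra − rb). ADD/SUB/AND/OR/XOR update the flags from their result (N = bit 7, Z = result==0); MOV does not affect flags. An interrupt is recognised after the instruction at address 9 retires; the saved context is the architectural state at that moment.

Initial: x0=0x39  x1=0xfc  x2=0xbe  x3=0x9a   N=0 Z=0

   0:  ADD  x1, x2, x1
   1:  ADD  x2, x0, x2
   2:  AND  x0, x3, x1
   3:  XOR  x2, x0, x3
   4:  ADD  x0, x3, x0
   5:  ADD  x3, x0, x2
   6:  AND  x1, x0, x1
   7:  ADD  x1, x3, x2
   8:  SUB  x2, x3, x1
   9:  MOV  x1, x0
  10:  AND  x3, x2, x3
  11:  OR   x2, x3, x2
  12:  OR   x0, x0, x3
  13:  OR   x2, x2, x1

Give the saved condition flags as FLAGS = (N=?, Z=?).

after  0: x0=0x39 x1=0xba x2=0xbe x3=0x9a  N=1 Z=0
after  1: x0=0x39 x1=0xba x2=0xf7 x3=0x9a  N=1 Z=0
after  2: x0=0x9a x1=0xba x2=0xf7 x3=0x9a  N=1 Z=0
after  3: x0=0x9a x1=0xba x2=0x00 x3=0x9a  N=0 Z=1
after  4: x0=0x34 x1=0xba x2=0x00 x3=0x9a  N=0 Z=0
after  5: x0=0x34 x1=0xba x2=0x00 x3=0x34  N=0 Z=0
after  6: x0=0x34 x1=0x30 x2=0x00 x3=0x34  N=0 Z=0
after  7: x0=0x34 x1=0x34 x2=0x00 x3=0x34  N=0 Z=0
after  8: x0=0x34 x1=0x34 x2=0x00 x3=0x34  N=0 Z=1
after  9: x0=0x34 x1=0x34 x2=0x00 x3=0x34  N=0 Z=1
-- IRQ taken; context saved, return-PC = 10 --

FLAGS = (N=0, Z=1)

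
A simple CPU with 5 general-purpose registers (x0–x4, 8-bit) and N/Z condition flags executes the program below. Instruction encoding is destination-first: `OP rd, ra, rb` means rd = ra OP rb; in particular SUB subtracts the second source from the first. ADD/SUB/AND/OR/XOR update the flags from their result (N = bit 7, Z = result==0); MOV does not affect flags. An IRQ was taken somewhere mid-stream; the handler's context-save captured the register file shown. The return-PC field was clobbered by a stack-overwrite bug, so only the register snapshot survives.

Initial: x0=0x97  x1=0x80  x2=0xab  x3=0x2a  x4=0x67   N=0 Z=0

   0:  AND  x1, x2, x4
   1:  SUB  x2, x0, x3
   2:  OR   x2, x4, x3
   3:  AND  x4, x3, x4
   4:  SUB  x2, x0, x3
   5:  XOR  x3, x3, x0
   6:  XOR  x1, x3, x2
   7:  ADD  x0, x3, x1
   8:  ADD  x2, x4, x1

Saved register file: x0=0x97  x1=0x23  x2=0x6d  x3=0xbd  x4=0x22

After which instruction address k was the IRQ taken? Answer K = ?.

K = 5

after  0: x0=0x97 x1=0x23 x2=0xab x3=0x2a x4=0x67  N=0 Z=0
after  1: x0=0x97 x1=0x23 x2=0x6d x3=0x2a x4=0x67  N=0 Z=0
after  2: x0=0x97 x1=0x23 x2=0x6f x3=0x2a x4=0x67  N=0 Z=0
after  3: x0=0x97 x1=0x23 x2=0x6f x3=0x2a x4=0x22  N=0 Z=0
after  4: x0=0x97 x1=0x23 x2=0x6d x3=0x2a x4=0x22  N=0 Z=0
after  5: x0=0x97 x1=0x23 x2=0x6d x3=0xbd x4=0x22  N=1 Z=0
-- IRQ taken; context saved, return-PC = 6 --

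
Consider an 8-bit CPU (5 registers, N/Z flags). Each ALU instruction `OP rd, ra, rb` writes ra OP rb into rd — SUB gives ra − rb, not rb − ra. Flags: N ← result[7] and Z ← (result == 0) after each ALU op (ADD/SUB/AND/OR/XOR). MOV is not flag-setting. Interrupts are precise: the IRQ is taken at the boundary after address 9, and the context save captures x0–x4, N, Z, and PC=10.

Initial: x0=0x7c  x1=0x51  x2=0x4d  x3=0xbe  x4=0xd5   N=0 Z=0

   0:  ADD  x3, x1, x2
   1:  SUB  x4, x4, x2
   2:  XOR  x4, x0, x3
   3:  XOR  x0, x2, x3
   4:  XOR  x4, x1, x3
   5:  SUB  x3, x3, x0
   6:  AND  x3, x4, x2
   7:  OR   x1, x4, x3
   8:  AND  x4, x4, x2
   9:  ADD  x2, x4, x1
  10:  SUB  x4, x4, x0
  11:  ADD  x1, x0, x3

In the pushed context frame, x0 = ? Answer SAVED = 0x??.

after  0: x0=0x7c x1=0x51 x2=0x4d x3=0x9e x4=0xd5  N=1 Z=0
after  1: x0=0x7c x1=0x51 x2=0x4d x3=0x9e x4=0x88  N=1 Z=0
after  2: x0=0x7c x1=0x51 x2=0x4d x3=0x9e x4=0xe2  N=1 Z=0
after  3: x0=0xd3 x1=0x51 x2=0x4d x3=0x9e x4=0xe2  N=1 Z=0
after  4: x0=0xd3 x1=0x51 x2=0x4d x3=0x9e x4=0xcf  N=1 Z=0
after  5: x0=0xd3 x1=0x51 x2=0x4d x3=0xcb x4=0xcf  N=1 Z=0
after  6: x0=0xd3 x1=0x51 x2=0x4d x3=0x4d x4=0xcf  N=0 Z=0
after  7: x0=0xd3 x1=0xcf x2=0x4d x3=0x4d x4=0xcf  N=1 Z=0
after  8: x0=0xd3 x1=0xcf x2=0x4d x3=0x4d x4=0x4d  N=0 Z=0
after  9: x0=0xd3 x1=0xcf x2=0x1c x3=0x4d x4=0x4d  N=0 Z=0
-- IRQ taken; context saved, return-PC = 10 --

SAVED = 0xd3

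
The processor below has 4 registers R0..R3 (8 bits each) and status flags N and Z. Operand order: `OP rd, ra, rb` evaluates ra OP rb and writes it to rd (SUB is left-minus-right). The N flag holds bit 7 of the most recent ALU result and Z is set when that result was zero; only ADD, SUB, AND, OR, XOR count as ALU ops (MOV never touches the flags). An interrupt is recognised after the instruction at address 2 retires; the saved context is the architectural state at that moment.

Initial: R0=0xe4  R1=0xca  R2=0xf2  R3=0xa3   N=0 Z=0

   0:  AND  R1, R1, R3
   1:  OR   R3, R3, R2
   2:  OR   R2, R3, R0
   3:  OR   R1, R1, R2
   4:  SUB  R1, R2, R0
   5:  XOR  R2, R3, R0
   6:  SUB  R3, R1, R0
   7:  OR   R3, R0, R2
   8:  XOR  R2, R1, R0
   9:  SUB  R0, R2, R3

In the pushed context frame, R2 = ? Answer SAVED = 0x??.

SAVED = 0xf7

after  0: R0=0xe4 R1=0x82 R2=0xf2 R3=0xa3  N=1 Z=0
after  1: R0=0xe4 R1=0x82 R2=0xf2 R3=0xf3  N=1 Z=0
after  2: R0=0xe4 R1=0x82 R2=0xf7 R3=0xf3  N=1 Z=0
-- IRQ taken; context saved, return-PC = 3 --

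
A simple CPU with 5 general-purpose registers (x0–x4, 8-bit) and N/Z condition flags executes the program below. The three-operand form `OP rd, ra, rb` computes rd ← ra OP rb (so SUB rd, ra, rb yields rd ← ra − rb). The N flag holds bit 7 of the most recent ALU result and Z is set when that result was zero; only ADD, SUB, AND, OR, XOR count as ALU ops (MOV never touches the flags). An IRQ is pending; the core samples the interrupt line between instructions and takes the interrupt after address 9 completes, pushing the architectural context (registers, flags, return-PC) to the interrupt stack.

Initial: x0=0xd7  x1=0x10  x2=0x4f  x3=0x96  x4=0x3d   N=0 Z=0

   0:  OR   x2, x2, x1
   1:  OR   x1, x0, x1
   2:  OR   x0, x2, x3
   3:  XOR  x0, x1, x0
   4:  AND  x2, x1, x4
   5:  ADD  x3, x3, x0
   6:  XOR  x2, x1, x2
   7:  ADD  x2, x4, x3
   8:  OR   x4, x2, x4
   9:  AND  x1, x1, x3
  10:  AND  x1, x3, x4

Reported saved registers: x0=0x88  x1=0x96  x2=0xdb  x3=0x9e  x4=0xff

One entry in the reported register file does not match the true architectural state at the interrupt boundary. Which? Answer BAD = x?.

BAD = x0

after  0: x0=0xd7 x1=0x10 x2=0x5f x3=0x96 x4=0x3d  N=0 Z=0
after  1: x0=0xd7 x1=0xd7 x2=0x5f x3=0x96 x4=0x3d  N=1 Z=0
after  2: x0=0xdf x1=0xd7 x2=0x5f x3=0x96 x4=0x3d  N=1 Z=0
after  3: x0=0x08 x1=0xd7 x2=0x5f x3=0x96 x4=0x3d  N=0 Z=0
after  4: x0=0x08 x1=0xd7 x2=0x15 x3=0x96 x4=0x3d  N=0 Z=0
after  5: x0=0x08 x1=0xd7 x2=0x15 x3=0x9e x4=0x3d  N=1 Z=0
after  6: x0=0x08 x1=0xd7 x2=0xc2 x3=0x9e x4=0x3d  N=1 Z=0
after  7: x0=0x08 x1=0xd7 x2=0xdb x3=0x9e x4=0x3d  N=1 Z=0
after  8: x0=0x08 x1=0xd7 x2=0xdb x3=0x9e x4=0xff  N=1 Z=0
after  9: x0=0x08 x1=0x96 x2=0xdb x3=0x9e x4=0xff  N=1 Z=0
-- IRQ taken; context saved, return-PC = 10 --
mismatch: x0: reported 0x88 vs actual 0x08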